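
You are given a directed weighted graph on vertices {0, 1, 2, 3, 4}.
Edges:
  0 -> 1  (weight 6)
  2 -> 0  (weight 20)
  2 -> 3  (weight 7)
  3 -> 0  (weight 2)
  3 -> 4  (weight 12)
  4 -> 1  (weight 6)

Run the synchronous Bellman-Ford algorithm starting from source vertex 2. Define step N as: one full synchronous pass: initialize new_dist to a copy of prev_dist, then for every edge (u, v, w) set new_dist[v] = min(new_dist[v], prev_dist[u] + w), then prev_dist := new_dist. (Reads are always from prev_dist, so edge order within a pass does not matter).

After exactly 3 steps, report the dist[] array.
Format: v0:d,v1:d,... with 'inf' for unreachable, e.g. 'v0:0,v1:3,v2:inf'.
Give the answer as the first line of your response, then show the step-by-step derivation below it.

v0:9,v1:15,v2:0,v3:7,v4:19

step 1: dist = v0:20,v1:inf,v2:0,v3:7,v4:inf
step 2: dist = v0:9,v1:26,v2:0,v3:7,v4:19
step 3: dist = v0:9,v1:15,v2:0,v3:7,v4:19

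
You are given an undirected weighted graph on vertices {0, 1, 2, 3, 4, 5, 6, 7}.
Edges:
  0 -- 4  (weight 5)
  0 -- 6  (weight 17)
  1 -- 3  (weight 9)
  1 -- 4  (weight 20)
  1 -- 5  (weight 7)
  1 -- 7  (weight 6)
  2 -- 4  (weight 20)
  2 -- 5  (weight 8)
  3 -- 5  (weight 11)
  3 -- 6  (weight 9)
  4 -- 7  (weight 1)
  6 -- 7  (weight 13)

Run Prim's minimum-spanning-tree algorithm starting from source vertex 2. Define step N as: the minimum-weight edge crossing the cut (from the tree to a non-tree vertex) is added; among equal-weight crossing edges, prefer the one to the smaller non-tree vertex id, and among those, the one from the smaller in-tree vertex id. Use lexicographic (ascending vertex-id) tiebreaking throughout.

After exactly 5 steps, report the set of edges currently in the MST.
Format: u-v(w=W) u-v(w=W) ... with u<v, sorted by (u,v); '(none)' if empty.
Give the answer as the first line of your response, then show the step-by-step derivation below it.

0-4(w=5) 1-5(w=7) 1-7(w=6) 2-5(w=8) 4-7(w=1)

step 1: add edge 2-5 (w=8); MST = {2-5(w=8)}
step 2: add edge 1-5 (w=7); MST = {1-5(w=7) 2-5(w=8)}
step 3: add edge 1-7 (w=6); MST = {1-5(w=7) 1-7(w=6) 2-5(w=8)}
step 4: add edge 4-7 (w=1); MST = {1-5(w=7) 1-7(w=6) 2-5(w=8) 4-7(w=1)}
step 5: add edge 0-4 (w=5); MST = {0-4(w=5) 1-5(w=7) 1-7(w=6) 2-5(w=8) 4-7(w=1)}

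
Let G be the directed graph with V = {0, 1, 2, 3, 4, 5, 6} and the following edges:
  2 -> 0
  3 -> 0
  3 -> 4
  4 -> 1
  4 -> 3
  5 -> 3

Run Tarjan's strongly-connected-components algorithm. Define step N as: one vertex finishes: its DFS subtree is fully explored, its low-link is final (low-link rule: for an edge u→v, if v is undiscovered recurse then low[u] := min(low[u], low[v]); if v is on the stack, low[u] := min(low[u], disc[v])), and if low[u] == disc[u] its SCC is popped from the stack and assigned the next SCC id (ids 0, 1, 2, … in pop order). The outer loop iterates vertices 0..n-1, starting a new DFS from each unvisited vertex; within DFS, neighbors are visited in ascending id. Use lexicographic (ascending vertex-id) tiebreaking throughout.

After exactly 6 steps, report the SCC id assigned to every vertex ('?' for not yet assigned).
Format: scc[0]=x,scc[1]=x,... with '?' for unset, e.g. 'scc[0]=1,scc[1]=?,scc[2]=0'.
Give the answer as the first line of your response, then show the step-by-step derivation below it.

scc[0]=0,scc[1]=1,scc[2]=2,scc[3]=3,scc[4]=3,scc[5]=4,scc[6]=?

step 1: low=(low[0]=0,low[1]=?,low[2]=?,low[3]=?,low[4]=?,low[5]=?,low[6]=?); scc=(scc[0]=0,scc[1]=?,scc[2]=?,scc[3]=?,scc[4]=?,scc[5]=?,scc[6]=?)
step 2: low=(low[0]=0,low[1]=1,low[2]=?,low[3]=?,low[4]=?,low[5]=?,low[6]=?); scc=(scc[0]=0,scc[1]=1,scc[2]=?,scc[3]=?,scc[4]=?,scc[5]=?,scc[6]=?)
step 3: low=(low[0]=0,low[1]=1,low[2]=2,low[3]=?,low[4]=?,low[5]=?,low[6]=?); scc=(scc[0]=0,scc[1]=1,scc[2]=2,scc[3]=?,scc[4]=?,scc[5]=?,scc[6]=?)
step 4: low=(low[0]=0,low[1]=1,low[2]=2,low[3]=3,low[4]=3,low[5]=?,low[6]=?); scc=(scc[0]=0,scc[1]=1,scc[2]=2,scc[3]=?,scc[4]=?,scc[5]=?,scc[6]=?)
step 5: low=(low[0]=0,low[1]=1,low[2]=2,low[3]=3,low[4]=3,low[5]=?,low[6]=?); scc=(scc[0]=0,scc[1]=1,scc[2]=2,scc[3]=3,scc[4]=3,scc[5]=?,scc[6]=?)
step 6: low=(low[0]=0,low[1]=1,low[2]=2,low[3]=3,low[4]=3,low[5]=5,low[6]=?); scc=(scc[0]=0,scc[1]=1,scc[2]=2,scc[3]=3,scc[4]=3,scc[5]=4,scc[6]=?)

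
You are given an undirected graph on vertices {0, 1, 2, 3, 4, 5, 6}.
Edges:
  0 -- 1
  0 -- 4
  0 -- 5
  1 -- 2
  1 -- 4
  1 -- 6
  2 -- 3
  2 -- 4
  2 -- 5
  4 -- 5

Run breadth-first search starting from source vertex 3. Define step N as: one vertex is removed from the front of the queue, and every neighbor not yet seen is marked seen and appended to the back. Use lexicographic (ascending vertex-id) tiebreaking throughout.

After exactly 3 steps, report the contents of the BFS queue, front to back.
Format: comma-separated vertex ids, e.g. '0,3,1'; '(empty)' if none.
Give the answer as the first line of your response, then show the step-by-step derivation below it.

4,5,0,6

step 1: dequeue 3; queue=[2]; order=3
step 2: dequeue 2; queue=[1,4,5]; order=3,2
step 3: dequeue 1; queue=[4,5,0,6]; order=3,2,1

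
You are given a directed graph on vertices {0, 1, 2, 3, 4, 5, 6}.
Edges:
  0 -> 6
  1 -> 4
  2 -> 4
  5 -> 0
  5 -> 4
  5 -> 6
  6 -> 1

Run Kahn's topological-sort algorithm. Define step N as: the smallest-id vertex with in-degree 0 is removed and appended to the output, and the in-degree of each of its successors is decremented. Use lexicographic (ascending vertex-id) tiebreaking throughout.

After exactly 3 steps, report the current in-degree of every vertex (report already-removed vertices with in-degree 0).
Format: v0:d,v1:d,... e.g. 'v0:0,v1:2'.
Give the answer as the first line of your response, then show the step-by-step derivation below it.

v0:0,v1:1,v2:0,v3:0,v4:1,v5:0,v6:1

step 1: output 2; order=[2]; indeg=(1,1,0,0,2,0,2)
step 2: output 3; order=[2,3]; indeg=(1,1,0,0,2,0,2)
step 3: output 5; order=[2,3,5]; indeg=(0,1,0,0,1,0,1)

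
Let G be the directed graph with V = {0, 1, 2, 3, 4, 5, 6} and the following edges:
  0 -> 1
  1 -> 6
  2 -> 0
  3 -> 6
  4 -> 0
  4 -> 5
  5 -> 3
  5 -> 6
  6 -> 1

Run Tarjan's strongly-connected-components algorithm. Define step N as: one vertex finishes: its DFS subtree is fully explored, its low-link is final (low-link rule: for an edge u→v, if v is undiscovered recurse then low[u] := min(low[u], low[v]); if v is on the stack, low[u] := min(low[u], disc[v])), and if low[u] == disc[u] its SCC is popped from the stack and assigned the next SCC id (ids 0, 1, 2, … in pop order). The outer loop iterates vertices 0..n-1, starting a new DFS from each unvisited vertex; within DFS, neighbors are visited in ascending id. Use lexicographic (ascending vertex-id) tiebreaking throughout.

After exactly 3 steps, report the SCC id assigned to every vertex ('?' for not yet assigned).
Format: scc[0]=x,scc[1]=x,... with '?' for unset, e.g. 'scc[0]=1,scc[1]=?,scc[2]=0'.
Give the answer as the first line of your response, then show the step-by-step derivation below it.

scc[0]=1,scc[1]=0,scc[2]=?,scc[3]=?,scc[4]=?,scc[5]=?,scc[6]=0

step 1: low=(low[0]=0,low[1]=1,low[2]=?,low[3]=?,low[4]=?,low[5]=?,low[6]=1); scc=(scc[0]=?,scc[1]=?,scc[2]=?,scc[3]=?,scc[4]=?,scc[5]=?,scc[6]=?)
step 2: low=(low[0]=0,low[1]=1,low[2]=?,low[3]=?,low[4]=?,low[5]=?,low[6]=1); scc=(scc[0]=?,scc[1]=0,scc[2]=?,scc[3]=?,scc[4]=?,scc[5]=?,scc[6]=0)
step 3: low=(low[0]=0,low[1]=1,low[2]=?,low[3]=?,low[4]=?,low[5]=?,low[6]=1); scc=(scc[0]=1,scc[1]=0,scc[2]=?,scc[3]=?,scc[4]=?,scc[5]=?,scc[6]=0)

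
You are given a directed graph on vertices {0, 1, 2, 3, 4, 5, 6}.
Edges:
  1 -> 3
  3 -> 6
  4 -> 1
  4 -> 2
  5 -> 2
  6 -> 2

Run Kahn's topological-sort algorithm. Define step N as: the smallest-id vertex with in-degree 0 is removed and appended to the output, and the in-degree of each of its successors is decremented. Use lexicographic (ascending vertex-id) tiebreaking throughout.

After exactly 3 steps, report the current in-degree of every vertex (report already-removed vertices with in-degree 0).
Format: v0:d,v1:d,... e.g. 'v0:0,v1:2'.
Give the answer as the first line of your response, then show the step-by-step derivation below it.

v0:0,v1:0,v2:2,v3:0,v4:0,v5:0,v6:1

step 1: output 0; order=[0]; indeg=(0,1,3,1,0,0,1)
step 2: output 4; order=[0,4]; indeg=(0,0,2,1,0,0,1)
step 3: output 1; order=[0,4,1]; indeg=(0,0,2,0,0,0,1)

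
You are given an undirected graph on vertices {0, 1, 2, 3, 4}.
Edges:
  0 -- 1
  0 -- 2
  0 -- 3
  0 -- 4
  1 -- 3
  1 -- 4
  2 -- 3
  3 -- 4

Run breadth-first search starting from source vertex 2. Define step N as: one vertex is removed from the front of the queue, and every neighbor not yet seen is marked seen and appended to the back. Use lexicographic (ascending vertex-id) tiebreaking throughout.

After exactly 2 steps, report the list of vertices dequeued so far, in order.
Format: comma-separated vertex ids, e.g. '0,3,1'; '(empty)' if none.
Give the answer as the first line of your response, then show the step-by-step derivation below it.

2,0

step 1: dequeue 2; queue=[0,3]; order=2
step 2: dequeue 0; queue=[3,1,4]; order=2,0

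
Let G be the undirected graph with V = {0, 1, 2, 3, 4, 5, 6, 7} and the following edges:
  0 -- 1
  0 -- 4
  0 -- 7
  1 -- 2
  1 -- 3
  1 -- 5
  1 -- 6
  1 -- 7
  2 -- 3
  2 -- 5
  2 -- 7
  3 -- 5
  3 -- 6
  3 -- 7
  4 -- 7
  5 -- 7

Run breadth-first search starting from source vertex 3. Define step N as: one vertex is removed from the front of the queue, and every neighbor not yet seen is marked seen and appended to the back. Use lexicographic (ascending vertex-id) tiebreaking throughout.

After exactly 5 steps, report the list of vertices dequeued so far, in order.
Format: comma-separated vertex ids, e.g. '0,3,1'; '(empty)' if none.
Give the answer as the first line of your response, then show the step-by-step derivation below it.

3,1,2,5,6

step 1: dequeue 3; queue=[1,2,5,6,7]; order=3
step 2: dequeue 1; queue=[2,5,6,7,0]; order=3,1
step 3: dequeue 2; queue=[5,6,7,0]; order=3,1,2
step 4: dequeue 5; queue=[6,7,0]; order=3,1,2,5
step 5: dequeue 6; queue=[7,0]; order=3,1,2,5,6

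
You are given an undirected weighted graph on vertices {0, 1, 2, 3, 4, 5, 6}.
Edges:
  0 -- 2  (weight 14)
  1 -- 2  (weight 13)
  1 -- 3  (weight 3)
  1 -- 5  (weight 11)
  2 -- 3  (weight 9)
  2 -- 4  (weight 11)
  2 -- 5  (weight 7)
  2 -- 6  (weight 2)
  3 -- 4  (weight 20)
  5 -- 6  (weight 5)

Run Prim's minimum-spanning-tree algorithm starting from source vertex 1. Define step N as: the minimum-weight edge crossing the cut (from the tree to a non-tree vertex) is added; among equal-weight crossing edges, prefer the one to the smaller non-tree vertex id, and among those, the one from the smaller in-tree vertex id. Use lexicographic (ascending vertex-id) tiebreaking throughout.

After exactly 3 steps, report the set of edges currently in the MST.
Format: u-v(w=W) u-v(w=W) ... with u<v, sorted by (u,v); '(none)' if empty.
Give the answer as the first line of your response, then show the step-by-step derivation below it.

1-3(w=3) 2-3(w=9) 2-6(w=2)

step 1: add edge 1-3 (w=3); MST = {1-3(w=3)}
step 2: add edge 2-3 (w=9); MST = {1-3(w=3) 2-3(w=9)}
step 3: add edge 2-6 (w=2); MST = {1-3(w=3) 2-3(w=9) 2-6(w=2)}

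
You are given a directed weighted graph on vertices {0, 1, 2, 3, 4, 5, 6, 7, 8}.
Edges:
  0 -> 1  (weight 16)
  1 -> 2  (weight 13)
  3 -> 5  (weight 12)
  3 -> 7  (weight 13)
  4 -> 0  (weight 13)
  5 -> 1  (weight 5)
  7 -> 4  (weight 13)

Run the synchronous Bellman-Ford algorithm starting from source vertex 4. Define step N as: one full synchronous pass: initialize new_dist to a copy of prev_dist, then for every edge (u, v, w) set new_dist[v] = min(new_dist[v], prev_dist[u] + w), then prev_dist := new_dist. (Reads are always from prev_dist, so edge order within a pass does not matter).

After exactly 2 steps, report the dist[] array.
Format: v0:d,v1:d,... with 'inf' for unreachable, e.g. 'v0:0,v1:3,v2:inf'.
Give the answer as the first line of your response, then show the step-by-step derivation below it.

v0:13,v1:29,v2:inf,v3:inf,v4:0,v5:inf,v6:inf,v7:inf,v8:inf

step 1: dist = v0:13,v1:inf,v2:inf,v3:inf,v4:0,v5:inf,v6:inf,v7:inf,v8:inf
step 2: dist = v0:13,v1:29,v2:inf,v3:inf,v4:0,v5:inf,v6:inf,v7:inf,v8:inf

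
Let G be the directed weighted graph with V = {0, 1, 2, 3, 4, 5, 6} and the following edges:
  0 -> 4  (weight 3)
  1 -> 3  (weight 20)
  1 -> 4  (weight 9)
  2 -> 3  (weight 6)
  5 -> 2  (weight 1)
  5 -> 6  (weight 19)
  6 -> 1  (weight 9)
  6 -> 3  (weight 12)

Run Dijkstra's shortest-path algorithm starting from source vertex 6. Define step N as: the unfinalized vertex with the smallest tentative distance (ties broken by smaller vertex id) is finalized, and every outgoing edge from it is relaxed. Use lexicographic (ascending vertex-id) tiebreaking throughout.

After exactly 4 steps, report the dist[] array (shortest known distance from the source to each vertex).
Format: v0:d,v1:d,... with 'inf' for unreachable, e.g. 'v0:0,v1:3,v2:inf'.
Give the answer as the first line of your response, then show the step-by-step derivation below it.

v0:inf,v1:9,v2:inf,v3:12,v4:18,v5:inf,v6:0

step 1: dist = v0:inf,v1:9,v2:inf,v3:12,v4:inf,v5:inf,v6:0
step 2: dist = v0:inf,v1:9,v2:inf,v3:12,v4:18,v5:inf,v6:0
step 3: dist = v0:inf,v1:9,v2:inf,v3:12,v4:18,v5:inf,v6:0
step 4: dist = v0:inf,v1:9,v2:inf,v3:12,v4:18,v5:inf,v6:0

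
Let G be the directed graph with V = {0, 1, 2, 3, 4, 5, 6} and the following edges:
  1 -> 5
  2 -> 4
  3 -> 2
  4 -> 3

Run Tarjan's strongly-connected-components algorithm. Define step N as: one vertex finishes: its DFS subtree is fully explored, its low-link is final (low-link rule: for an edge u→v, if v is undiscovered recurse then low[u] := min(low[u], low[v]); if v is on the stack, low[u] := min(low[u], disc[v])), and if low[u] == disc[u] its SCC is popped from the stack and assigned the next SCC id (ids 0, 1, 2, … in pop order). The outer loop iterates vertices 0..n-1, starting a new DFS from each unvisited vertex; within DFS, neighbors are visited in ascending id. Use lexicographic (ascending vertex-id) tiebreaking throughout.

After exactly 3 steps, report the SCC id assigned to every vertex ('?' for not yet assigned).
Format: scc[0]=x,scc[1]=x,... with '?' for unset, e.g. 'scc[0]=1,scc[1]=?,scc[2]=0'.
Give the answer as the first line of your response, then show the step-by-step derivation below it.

scc[0]=0,scc[1]=2,scc[2]=?,scc[3]=?,scc[4]=?,scc[5]=1,scc[6]=?

step 1: low=(low[0]=0,low[1]=?,low[2]=?,low[3]=?,low[4]=?,low[5]=?,low[6]=?); scc=(scc[0]=0,scc[1]=?,scc[2]=?,scc[3]=?,scc[4]=?,scc[5]=?,scc[6]=?)
step 2: low=(low[0]=0,low[1]=1,low[2]=?,low[3]=?,low[4]=?,low[5]=2,low[6]=?); scc=(scc[0]=0,scc[1]=?,scc[2]=?,scc[3]=?,scc[4]=?,scc[5]=1,scc[6]=?)
step 3: low=(low[0]=0,low[1]=1,low[2]=?,low[3]=?,low[4]=?,low[5]=2,low[6]=?); scc=(scc[0]=0,scc[1]=2,scc[2]=?,scc[3]=?,scc[4]=?,scc[5]=1,scc[6]=?)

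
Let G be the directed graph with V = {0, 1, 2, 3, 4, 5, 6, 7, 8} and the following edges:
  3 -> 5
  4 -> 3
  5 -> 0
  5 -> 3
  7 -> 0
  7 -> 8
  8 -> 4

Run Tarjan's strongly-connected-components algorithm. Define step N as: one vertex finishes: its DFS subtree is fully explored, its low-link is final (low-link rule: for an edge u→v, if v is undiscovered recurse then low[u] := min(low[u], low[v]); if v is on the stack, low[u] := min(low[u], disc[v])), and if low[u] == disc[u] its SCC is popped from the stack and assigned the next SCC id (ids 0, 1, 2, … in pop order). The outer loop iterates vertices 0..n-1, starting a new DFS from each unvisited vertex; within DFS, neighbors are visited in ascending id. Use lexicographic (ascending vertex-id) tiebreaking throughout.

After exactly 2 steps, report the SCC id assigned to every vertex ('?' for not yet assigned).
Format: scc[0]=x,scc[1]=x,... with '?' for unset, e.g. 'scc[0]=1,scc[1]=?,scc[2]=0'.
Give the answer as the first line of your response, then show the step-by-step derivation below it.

scc[0]=0,scc[1]=1,scc[2]=?,scc[3]=?,scc[4]=?,scc[5]=?,scc[6]=?,scc[7]=?,scc[8]=?

step 1: low=(low[0]=0,low[1]=?,low[2]=?,low[3]=?,low[4]=?,low[5]=?,low[6]=?,low[7]=?,low[8]=?); scc=(scc[0]=0,scc[1]=?,scc[2]=?,scc[3]=?,scc[4]=?,scc[5]=?,scc[6]=?,scc[7]=?,scc[8]=?)
step 2: low=(low[0]=0,low[1]=1,low[2]=?,low[3]=?,low[4]=?,low[5]=?,low[6]=?,low[7]=?,low[8]=?); scc=(scc[0]=0,scc[1]=1,scc[2]=?,scc[3]=?,scc[4]=?,scc[5]=?,scc[6]=?,scc[7]=?,scc[8]=?)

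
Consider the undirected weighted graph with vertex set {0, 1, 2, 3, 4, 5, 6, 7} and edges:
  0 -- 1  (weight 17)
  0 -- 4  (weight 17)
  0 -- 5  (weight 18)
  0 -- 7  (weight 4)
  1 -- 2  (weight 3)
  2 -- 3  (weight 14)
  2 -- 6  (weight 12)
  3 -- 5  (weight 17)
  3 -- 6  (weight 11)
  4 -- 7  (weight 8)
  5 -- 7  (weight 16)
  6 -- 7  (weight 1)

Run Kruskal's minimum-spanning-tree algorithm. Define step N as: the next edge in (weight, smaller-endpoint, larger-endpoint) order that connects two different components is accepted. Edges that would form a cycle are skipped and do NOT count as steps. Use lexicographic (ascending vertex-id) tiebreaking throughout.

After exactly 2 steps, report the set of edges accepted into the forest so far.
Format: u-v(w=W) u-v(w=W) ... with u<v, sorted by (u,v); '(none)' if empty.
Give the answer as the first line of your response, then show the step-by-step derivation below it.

1-2(w=3) 6-7(w=1)

step 1: add edge 6-7 (w=1); MST = {6-7(w=1)}
step 2: add edge 1-2 (w=3); MST = {1-2(w=3) 6-7(w=1)}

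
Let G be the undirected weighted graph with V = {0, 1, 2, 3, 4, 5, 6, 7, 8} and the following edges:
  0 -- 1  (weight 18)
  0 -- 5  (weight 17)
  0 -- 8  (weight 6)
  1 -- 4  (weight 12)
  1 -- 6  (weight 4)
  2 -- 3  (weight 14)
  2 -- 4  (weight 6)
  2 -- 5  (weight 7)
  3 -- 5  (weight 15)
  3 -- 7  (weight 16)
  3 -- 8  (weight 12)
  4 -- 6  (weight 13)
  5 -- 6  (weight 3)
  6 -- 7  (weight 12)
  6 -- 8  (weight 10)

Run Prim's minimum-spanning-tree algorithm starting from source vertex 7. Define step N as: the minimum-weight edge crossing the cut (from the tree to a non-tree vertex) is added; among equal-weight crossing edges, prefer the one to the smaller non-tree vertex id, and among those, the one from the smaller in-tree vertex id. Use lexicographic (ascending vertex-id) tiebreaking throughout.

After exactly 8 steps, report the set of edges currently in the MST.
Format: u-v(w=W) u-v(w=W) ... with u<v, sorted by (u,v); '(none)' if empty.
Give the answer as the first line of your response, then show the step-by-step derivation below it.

0-8(w=6) 1-6(w=4) 2-4(w=6) 2-5(w=7) 3-8(w=12) 5-6(w=3) 6-7(w=12) 6-8(w=10)

step 1: add edge 6-7 (w=12); MST = {6-7(w=12)}
step 2: add edge 5-6 (w=3); MST = {5-6(w=3) 6-7(w=12)}
step 3: add edge 1-6 (w=4); MST = {1-6(w=4) 5-6(w=3) 6-7(w=12)}
step 4: add edge 2-5 (w=7); MST = {1-6(w=4) 2-5(w=7) 5-6(w=3) 6-7(w=12)}
step 5: add edge 2-4 (w=6); MST = {1-6(w=4) 2-4(w=6) 2-5(w=7) 5-6(w=3) 6-7(w=12)}
step 6: add edge 6-8 (w=10); MST = {1-6(w=4) 2-4(w=6) 2-5(w=7) 5-6(w=3) 6-7(w=12) 6-8(w=10)}
step 7: add edge 0-8 (w=6); MST = {0-8(w=6) 1-6(w=4) 2-4(w=6) 2-5(w=7) 5-6(w=3) 6-7(w=12) 6-8(w=10)}
step 8: add edge 3-8 (w=12); MST = {0-8(w=6) 1-6(w=4) 2-4(w=6) 2-5(w=7) 3-8(w=12) 5-6(w=3) 6-7(w=12) 6-8(w=10)}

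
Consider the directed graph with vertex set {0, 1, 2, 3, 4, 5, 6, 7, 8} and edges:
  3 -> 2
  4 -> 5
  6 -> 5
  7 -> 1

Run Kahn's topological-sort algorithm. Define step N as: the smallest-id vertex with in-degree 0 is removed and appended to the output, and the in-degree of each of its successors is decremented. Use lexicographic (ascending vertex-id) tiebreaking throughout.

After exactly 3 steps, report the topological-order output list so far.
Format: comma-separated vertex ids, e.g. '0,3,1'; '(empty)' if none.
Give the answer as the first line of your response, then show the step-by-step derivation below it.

0,3,2

step 1: output 0; order=[0]; indeg=(0,1,1,0,0,2,0,0,0)
step 2: output 3; order=[0,3]; indeg=(0,1,0,0,0,2,0,0,0)
step 3: output 2; order=[0,3,2]; indeg=(0,1,0,0,0,2,0,0,0)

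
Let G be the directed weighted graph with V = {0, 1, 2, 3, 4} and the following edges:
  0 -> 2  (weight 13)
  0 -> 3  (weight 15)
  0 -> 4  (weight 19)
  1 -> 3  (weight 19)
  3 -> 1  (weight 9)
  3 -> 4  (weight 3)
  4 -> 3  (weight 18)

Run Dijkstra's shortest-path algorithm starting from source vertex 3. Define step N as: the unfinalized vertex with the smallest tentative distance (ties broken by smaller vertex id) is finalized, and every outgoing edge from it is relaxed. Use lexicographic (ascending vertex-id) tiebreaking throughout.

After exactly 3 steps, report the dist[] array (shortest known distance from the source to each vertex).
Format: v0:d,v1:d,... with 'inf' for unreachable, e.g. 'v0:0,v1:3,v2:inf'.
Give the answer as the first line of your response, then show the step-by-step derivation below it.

v0:inf,v1:9,v2:inf,v3:0,v4:3

step 1: dist = v0:inf,v1:9,v2:inf,v3:0,v4:3
step 2: dist = v0:inf,v1:9,v2:inf,v3:0,v4:3
step 3: dist = v0:inf,v1:9,v2:inf,v3:0,v4:3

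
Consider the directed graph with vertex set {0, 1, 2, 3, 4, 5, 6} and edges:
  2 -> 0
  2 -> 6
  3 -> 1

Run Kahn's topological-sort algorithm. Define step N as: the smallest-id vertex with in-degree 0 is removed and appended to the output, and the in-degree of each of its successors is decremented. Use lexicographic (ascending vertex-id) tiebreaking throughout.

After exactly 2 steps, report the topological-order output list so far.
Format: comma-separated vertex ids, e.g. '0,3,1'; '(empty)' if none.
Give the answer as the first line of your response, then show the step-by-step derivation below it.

2,0

step 1: output 2; order=[2]; indeg=(0,1,0,0,0,0,0)
step 2: output 0; order=[2,0]; indeg=(0,1,0,0,0,0,0)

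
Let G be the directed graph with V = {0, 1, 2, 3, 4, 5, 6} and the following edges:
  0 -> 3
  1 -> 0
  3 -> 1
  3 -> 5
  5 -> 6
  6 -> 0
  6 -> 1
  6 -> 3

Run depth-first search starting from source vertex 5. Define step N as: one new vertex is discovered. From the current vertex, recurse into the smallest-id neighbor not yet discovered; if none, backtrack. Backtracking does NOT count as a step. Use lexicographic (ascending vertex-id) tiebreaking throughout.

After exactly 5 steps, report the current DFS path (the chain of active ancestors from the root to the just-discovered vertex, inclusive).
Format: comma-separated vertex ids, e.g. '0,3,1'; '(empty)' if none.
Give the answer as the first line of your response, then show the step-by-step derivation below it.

5,6,0,3,1

step 1: discover 5; path=5; order=5
step 2: discover 6; path=5>6; order=5,6
step 3: discover 0; path=5>6>0; order=5,6,0
step 4: discover 3; path=5>6>0>3; order=5,6,0,3
step 5: discover 1; path=5>6>0>3>1; order=5,6,0,3,1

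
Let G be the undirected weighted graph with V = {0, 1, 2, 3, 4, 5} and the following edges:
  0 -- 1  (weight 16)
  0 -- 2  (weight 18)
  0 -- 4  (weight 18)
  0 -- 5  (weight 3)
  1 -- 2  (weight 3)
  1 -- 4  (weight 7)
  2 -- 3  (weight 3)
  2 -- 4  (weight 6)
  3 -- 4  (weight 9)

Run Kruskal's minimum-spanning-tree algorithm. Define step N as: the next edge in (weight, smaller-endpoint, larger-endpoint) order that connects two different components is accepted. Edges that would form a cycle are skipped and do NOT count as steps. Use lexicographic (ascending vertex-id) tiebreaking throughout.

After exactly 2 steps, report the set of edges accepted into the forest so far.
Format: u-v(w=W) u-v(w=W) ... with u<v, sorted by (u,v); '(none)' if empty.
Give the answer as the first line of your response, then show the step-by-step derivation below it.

0-5(w=3) 1-2(w=3)

step 1: add edge 0-5 (w=3); MST = {0-5(w=3)}
step 2: add edge 1-2 (w=3); MST = {0-5(w=3) 1-2(w=3)}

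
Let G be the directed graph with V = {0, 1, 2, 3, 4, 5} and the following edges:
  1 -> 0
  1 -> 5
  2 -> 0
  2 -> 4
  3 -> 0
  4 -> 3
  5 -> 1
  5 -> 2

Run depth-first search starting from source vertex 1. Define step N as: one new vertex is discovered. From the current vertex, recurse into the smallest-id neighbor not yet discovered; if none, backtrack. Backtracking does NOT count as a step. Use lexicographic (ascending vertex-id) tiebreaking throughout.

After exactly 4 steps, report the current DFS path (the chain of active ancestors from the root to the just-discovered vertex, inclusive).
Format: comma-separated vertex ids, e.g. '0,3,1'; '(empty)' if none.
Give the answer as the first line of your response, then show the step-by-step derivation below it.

1,5,2

step 1: discover 1; path=1; order=1
step 2: discover 0; path=1>0; order=1,0
step 3: discover 5; path=1>5; order=1,0,5
step 4: discover 2; path=1>5>2; order=1,0,5,2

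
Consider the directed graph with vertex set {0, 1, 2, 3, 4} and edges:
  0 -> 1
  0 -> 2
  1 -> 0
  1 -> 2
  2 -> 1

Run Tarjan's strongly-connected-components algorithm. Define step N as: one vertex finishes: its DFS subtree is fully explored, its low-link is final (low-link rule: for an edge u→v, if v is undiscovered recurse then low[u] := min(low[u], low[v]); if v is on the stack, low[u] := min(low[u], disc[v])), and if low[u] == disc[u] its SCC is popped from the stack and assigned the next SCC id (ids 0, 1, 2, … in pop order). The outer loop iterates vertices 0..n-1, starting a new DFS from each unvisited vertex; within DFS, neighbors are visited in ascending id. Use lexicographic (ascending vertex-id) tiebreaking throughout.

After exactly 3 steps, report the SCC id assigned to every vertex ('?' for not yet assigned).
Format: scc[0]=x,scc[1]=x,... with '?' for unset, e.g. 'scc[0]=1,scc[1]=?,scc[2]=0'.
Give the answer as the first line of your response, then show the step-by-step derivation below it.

scc[0]=0,scc[1]=0,scc[2]=0,scc[3]=?,scc[4]=?

step 1: low=(low[0]=0,low[1]=0,low[2]=1,low[3]=?,low[4]=?); scc=(scc[0]=?,scc[1]=?,scc[2]=?,scc[3]=?,scc[4]=?)
step 2: low=(low[0]=0,low[1]=0,low[2]=1,low[3]=?,low[4]=?); scc=(scc[0]=?,scc[1]=?,scc[2]=?,scc[3]=?,scc[4]=?)
step 3: low=(low[0]=0,low[1]=0,low[2]=1,low[3]=?,low[4]=?); scc=(scc[0]=0,scc[1]=0,scc[2]=0,scc[3]=?,scc[4]=?)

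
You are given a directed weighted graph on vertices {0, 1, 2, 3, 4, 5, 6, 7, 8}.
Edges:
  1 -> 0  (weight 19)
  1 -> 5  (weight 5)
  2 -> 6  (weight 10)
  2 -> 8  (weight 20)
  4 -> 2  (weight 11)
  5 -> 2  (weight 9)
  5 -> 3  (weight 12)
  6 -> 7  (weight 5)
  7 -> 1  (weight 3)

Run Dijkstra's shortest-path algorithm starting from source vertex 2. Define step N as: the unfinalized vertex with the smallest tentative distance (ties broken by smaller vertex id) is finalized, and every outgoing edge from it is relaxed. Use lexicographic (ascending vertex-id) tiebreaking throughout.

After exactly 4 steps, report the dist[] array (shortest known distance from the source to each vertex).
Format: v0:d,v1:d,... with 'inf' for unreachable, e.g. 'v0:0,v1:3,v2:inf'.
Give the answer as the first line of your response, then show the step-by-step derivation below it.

v0:37,v1:18,v2:0,v3:inf,v4:inf,v5:23,v6:10,v7:15,v8:20

step 1: dist = v0:inf,v1:inf,v2:0,v3:inf,v4:inf,v5:inf,v6:10,v7:inf,v8:20
step 2: dist = v0:inf,v1:inf,v2:0,v3:inf,v4:inf,v5:inf,v6:10,v7:15,v8:20
step 3: dist = v0:inf,v1:18,v2:0,v3:inf,v4:inf,v5:inf,v6:10,v7:15,v8:20
step 4: dist = v0:37,v1:18,v2:0,v3:inf,v4:inf,v5:23,v6:10,v7:15,v8:20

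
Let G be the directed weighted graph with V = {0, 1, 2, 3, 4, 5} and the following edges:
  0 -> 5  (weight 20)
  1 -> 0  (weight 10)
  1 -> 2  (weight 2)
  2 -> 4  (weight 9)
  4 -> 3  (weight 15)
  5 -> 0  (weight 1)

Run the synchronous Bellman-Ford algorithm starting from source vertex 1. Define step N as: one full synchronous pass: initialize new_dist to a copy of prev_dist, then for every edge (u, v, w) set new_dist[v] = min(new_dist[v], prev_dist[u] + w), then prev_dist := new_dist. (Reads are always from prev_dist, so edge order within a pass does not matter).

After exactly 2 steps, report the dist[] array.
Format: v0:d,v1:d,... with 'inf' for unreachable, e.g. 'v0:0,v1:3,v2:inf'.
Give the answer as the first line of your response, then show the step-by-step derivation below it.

v0:10,v1:0,v2:2,v3:inf,v4:11,v5:30

step 1: dist = v0:10,v1:0,v2:2,v3:inf,v4:inf,v5:inf
step 2: dist = v0:10,v1:0,v2:2,v3:inf,v4:11,v5:30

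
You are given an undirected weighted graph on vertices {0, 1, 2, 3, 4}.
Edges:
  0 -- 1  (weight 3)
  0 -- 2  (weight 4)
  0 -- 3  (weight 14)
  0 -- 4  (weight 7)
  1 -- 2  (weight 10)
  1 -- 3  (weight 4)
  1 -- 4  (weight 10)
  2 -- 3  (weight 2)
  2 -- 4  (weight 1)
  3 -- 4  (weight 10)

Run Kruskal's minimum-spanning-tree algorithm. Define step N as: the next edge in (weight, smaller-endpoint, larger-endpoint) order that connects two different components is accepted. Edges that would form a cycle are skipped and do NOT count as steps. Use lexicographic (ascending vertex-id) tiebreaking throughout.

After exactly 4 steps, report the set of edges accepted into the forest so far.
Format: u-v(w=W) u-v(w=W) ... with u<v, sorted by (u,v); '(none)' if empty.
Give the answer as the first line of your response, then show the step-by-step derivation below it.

0-1(w=3) 0-2(w=4) 2-3(w=2) 2-4(w=1)

step 1: add edge 2-4 (w=1); MST = {2-4(w=1)}
step 2: add edge 2-3 (w=2); MST = {2-3(w=2) 2-4(w=1)}
step 3: add edge 0-1 (w=3); MST = {0-1(w=3) 2-3(w=2) 2-4(w=1)}
step 4: add edge 0-2 (w=4); MST = {0-1(w=3) 0-2(w=4) 2-3(w=2) 2-4(w=1)}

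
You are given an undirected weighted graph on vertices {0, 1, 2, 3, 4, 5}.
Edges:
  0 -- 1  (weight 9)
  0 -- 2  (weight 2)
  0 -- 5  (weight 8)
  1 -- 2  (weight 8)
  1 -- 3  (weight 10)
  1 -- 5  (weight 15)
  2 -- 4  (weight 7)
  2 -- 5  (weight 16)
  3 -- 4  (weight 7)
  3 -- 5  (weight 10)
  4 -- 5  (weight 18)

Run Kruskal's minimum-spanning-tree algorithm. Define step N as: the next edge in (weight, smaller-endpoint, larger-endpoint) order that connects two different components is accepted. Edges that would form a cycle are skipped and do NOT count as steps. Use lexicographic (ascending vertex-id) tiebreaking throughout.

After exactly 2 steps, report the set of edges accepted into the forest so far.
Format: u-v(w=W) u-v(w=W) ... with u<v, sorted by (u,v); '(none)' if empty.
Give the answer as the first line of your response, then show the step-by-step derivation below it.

0-2(w=2) 2-4(w=7)

step 1: add edge 0-2 (w=2); MST = {0-2(w=2)}
step 2: add edge 2-4 (w=7); MST = {0-2(w=2) 2-4(w=7)}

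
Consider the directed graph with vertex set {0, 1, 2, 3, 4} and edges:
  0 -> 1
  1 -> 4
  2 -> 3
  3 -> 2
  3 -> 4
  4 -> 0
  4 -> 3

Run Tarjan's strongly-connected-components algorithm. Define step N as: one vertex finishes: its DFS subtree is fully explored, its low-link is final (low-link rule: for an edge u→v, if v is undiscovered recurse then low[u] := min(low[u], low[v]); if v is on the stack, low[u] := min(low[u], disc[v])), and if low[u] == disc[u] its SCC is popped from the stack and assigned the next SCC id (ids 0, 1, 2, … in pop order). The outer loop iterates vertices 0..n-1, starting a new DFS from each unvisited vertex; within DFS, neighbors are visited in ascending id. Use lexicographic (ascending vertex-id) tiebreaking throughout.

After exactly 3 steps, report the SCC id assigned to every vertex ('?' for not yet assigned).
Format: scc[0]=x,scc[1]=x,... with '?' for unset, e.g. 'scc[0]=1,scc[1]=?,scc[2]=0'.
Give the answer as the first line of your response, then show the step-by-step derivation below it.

scc[0]=?,scc[1]=?,scc[2]=?,scc[3]=?,scc[4]=?

step 1: low=(low[0]=0,low[1]=1,low[2]=3,low[3]=3,low[4]=0); scc=(scc[0]=?,scc[1]=?,scc[2]=?,scc[3]=?,scc[4]=?)
step 2: low=(low[0]=0,low[1]=1,low[2]=3,low[3]=2,low[4]=0); scc=(scc[0]=?,scc[1]=?,scc[2]=?,scc[3]=?,scc[4]=?)
step 3: low=(low[0]=0,low[1]=1,low[2]=3,low[3]=2,low[4]=0); scc=(scc[0]=?,scc[1]=?,scc[2]=?,scc[3]=?,scc[4]=?)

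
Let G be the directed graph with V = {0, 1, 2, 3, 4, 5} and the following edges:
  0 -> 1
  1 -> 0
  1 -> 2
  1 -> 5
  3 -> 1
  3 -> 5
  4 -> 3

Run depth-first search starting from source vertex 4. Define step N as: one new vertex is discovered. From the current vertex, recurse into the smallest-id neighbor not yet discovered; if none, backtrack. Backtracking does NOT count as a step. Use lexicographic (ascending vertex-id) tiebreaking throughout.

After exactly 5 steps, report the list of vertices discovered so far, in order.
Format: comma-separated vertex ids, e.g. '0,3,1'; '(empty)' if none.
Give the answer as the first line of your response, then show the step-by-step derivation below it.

4,3,1,0,2

step 1: discover 4; path=4; order=4
step 2: discover 3; path=4>3; order=4,3
step 3: discover 1; path=4>3>1; order=4,3,1
step 4: discover 0; path=4>3>1>0; order=4,3,1,0
step 5: discover 2; path=4>3>1>2; order=4,3,1,0,2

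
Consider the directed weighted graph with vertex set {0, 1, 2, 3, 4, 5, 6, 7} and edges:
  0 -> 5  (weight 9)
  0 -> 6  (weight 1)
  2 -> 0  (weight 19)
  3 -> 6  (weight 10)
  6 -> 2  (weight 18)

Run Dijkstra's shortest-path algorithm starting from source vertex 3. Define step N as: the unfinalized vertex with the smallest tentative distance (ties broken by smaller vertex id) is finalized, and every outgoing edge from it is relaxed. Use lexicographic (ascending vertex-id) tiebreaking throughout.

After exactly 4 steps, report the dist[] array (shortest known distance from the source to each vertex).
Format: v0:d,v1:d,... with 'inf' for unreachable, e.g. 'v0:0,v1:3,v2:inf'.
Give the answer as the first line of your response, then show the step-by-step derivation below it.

v0:47,v1:inf,v2:28,v3:0,v4:inf,v5:56,v6:10,v7:inf

step 1: dist = v0:inf,v1:inf,v2:inf,v3:0,v4:inf,v5:inf,v6:10,v7:inf
step 2: dist = v0:inf,v1:inf,v2:28,v3:0,v4:inf,v5:inf,v6:10,v7:inf
step 3: dist = v0:47,v1:inf,v2:28,v3:0,v4:inf,v5:inf,v6:10,v7:inf
step 4: dist = v0:47,v1:inf,v2:28,v3:0,v4:inf,v5:56,v6:10,v7:inf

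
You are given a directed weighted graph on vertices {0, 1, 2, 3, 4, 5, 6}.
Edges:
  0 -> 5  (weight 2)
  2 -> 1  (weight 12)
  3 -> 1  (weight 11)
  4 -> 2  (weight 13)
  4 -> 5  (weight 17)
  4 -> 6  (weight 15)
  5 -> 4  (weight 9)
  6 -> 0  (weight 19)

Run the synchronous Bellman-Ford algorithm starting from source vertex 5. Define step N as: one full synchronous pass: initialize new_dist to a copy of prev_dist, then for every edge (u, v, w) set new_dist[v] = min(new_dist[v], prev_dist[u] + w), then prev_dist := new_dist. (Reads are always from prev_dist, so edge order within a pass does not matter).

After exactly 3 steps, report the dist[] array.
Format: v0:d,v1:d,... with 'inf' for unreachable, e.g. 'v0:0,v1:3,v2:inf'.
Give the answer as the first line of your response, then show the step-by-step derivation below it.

v0:43,v1:34,v2:22,v3:inf,v4:9,v5:0,v6:24

step 1: dist = v0:inf,v1:inf,v2:inf,v3:inf,v4:9,v5:0,v6:inf
step 2: dist = v0:inf,v1:inf,v2:22,v3:inf,v4:9,v5:0,v6:24
step 3: dist = v0:43,v1:34,v2:22,v3:inf,v4:9,v5:0,v6:24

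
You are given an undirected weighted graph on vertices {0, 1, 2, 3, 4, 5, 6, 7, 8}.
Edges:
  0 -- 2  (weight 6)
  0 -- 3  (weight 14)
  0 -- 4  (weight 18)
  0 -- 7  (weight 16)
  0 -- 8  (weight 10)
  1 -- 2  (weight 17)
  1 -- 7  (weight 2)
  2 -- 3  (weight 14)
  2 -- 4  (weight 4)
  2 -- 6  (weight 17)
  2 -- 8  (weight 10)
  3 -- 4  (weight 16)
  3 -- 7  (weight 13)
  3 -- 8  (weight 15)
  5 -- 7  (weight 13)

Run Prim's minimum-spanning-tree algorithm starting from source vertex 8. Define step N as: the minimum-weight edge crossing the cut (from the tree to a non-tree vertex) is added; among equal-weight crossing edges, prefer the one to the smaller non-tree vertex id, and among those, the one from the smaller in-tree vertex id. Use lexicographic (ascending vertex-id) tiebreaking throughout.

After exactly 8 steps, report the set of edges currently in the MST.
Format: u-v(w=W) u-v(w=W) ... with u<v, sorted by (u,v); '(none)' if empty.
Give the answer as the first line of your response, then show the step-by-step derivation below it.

0-2(w=6) 0-3(w=14) 0-8(w=10) 1-7(w=2) 2-4(w=4) 2-6(w=17) 3-7(w=13) 5-7(w=13)

step 1: add edge 0-8 (w=10); MST = {0-8(w=10)}
step 2: add edge 0-2 (w=6); MST = {0-2(w=6) 0-8(w=10)}
step 3: add edge 2-4 (w=4); MST = {0-2(w=6) 0-8(w=10) 2-4(w=4)}
step 4: add edge 0-3 (w=14); MST = {0-2(w=6) 0-3(w=14) 0-8(w=10) 2-4(w=4)}
step 5: add edge 3-7 (w=13); MST = {0-2(w=6) 0-3(w=14) 0-8(w=10) 2-4(w=4) 3-7(w=13)}
step 6: add edge 1-7 (w=2); MST = {0-2(w=6) 0-3(w=14) 0-8(w=10) 1-7(w=2) 2-4(w=4) 3-7(w=13)}
step 7: add edge 5-7 (w=13); MST = {0-2(w=6) 0-3(w=14) 0-8(w=10) 1-7(w=2) 2-4(w=4) 3-7(w=13) 5-7(w=13)}
step 8: add edge 2-6 (w=17); MST = {0-2(w=6) 0-3(w=14) 0-8(w=10) 1-7(w=2) 2-4(w=4) 2-6(w=17) 3-7(w=13) 5-7(w=13)}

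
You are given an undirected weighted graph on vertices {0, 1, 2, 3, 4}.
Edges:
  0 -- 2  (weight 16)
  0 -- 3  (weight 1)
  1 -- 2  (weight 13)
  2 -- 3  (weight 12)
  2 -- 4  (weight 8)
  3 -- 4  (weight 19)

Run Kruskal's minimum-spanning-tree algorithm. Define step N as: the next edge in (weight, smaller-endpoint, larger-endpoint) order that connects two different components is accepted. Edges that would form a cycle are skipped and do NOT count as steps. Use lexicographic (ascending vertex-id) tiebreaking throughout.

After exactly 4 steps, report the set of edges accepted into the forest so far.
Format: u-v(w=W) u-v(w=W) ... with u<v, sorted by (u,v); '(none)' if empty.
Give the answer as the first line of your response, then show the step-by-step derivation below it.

0-3(w=1) 1-2(w=13) 2-3(w=12) 2-4(w=8)

step 1: add edge 0-3 (w=1); MST = {0-3(w=1)}
step 2: add edge 2-4 (w=8); MST = {0-3(w=1) 2-4(w=8)}
step 3: add edge 2-3 (w=12); MST = {0-3(w=1) 2-3(w=12) 2-4(w=8)}
step 4: add edge 1-2 (w=13); MST = {0-3(w=1) 1-2(w=13) 2-3(w=12) 2-4(w=8)}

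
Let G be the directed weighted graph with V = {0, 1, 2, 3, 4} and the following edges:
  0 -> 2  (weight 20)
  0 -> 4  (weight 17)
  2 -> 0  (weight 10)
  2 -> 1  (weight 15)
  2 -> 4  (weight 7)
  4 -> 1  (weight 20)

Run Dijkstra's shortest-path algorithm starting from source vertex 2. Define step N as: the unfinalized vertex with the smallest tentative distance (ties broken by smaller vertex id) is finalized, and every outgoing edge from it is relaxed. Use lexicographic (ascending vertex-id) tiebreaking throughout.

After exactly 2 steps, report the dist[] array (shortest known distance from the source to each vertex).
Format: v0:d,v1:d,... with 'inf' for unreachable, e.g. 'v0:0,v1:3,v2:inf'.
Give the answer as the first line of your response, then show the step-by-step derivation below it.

v0:10,v1:15,v2:0,v3:inf,v4:7

step 1: dist = v0:10,v1:15,v2:0,v3:inf,v4:7
step 2: dist = v0:10,v1:15,v2:0,v3:inf,v4:7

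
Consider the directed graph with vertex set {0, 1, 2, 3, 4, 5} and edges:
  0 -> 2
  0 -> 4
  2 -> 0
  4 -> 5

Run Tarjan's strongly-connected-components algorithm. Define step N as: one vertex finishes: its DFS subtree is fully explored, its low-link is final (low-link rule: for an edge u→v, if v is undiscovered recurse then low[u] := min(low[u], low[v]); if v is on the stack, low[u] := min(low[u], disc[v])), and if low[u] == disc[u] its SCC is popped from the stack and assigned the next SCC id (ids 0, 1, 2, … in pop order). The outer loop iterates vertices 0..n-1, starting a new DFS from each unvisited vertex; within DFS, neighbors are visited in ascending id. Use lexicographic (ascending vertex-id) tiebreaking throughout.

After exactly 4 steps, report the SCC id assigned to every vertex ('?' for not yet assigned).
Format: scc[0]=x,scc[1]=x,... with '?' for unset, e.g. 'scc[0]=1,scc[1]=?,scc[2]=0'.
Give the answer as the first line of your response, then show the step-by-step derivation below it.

scc[0]=2,scc[1]=?,scc[2]=2,scc[3]=?,scc[4]=1,scc[5]=0

step 1: low=(low[0]=0,low[1]=?,low[2]=0,low[3]=?,low[4]=?,low[5]=?); scc=(scc[0]=?,scc[1]=?,scc[2]=?,scc[3]=?,scc[4]=?,scc[5]=?)
step 2: low=(low[0]=0,low[1]=?,low[2]=0,low[3]=?,low[4]=2,low[5]=3); scc=(scc[0]=?,scc[1]=?,scc[2]=?,scc[3]=?,scc[4]=?,scc[5]=0)
step 3: low=(low[0]=0,low[1]=?,low[2]=0,low[3]=?,low[4]=2,low[5]=3); scc=(scc[0]=?,scc[1]=?,scc[2]=?,scc[3]=?,scc[4]=1,scc[5]=0)
step 4: low=(low[0]=0,low[1]=?,low[2]=0,low[3]=?,low[4]=2,low[5]=3); scc=(scc[0]=2,scc[1]=?,scc[2]=2,scc[3]=?,scc[4]=1,scc[5]=0)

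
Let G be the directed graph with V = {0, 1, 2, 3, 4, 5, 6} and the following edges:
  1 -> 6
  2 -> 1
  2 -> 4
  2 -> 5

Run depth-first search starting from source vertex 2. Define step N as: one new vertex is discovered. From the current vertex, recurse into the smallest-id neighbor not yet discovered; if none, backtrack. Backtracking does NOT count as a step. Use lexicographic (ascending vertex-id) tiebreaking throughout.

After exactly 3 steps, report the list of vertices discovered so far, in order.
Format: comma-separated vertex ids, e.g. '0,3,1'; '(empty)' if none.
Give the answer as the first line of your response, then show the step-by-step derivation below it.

2,1,6

step 1: discover 2; path=2; order=2
step 2: discover 1; path=2>1; order=2,1
step 3: discover 6; path=2>1>6; order=2,1,6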